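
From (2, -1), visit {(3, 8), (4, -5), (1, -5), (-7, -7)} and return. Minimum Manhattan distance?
52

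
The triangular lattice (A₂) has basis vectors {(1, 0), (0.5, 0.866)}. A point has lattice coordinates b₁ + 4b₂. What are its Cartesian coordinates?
(3, 3.464)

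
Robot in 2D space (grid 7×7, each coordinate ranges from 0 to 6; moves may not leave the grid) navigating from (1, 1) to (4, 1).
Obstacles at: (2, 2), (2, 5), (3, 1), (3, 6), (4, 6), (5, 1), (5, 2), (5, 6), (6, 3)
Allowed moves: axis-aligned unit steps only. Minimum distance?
5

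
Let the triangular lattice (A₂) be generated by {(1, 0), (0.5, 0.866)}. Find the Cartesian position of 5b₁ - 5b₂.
(2.5, -4.33)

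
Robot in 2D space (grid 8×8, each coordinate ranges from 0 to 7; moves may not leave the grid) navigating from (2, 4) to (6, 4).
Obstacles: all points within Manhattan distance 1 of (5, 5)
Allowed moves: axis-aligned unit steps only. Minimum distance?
6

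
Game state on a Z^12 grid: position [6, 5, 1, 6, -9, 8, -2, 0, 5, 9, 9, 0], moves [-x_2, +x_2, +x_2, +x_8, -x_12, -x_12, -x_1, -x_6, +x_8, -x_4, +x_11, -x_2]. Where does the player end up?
(5, 5, 1, 5, -9, 7, -2, 2, 5, 9, 10, -2)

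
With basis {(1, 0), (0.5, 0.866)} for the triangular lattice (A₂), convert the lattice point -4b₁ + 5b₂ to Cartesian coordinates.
(-1.5, 4.33)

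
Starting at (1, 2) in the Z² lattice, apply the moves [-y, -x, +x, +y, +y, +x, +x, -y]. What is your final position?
(3, 2)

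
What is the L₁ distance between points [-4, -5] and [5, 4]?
18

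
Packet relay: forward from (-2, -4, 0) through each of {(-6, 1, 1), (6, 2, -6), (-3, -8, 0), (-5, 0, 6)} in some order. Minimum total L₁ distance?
48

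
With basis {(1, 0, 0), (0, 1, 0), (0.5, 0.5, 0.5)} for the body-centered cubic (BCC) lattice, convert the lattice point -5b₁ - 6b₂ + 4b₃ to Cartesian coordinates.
(-3, -4, 2)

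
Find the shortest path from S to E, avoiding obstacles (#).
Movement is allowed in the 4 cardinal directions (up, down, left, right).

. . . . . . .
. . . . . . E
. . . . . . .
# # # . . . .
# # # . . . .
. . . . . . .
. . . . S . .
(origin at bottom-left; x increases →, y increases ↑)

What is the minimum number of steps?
7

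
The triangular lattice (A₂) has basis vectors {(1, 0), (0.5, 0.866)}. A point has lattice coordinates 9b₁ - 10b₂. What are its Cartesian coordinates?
(4, -8.66)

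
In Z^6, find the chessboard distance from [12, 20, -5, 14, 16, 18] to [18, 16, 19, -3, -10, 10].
26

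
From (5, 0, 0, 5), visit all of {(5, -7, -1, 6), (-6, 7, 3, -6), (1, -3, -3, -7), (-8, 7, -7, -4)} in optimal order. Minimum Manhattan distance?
70
(one optimal route: (5, 0, 0, 5) → (5, -7, -1, 6) → (1, -3, -3, -7) → (-6, 7, 3, -6) → (-8, 7, -7, -4))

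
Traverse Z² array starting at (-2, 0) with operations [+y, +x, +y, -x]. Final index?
(-2, 2)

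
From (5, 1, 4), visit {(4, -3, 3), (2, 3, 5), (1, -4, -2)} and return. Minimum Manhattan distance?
36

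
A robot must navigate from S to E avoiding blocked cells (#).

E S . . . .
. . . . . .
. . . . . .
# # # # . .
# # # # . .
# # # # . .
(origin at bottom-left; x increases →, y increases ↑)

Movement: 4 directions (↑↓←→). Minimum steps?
1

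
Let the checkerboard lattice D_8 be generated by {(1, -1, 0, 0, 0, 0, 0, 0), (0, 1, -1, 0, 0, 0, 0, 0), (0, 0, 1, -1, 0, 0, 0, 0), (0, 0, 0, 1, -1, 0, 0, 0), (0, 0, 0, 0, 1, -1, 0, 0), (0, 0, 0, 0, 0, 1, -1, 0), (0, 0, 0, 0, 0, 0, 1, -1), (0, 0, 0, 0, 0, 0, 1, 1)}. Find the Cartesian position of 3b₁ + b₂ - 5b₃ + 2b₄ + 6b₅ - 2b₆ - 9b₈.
(3, -2, -6, 7, 4, -8, -7, -9)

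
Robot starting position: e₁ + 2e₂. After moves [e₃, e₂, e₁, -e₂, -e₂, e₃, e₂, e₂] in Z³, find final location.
(2, 3, 2)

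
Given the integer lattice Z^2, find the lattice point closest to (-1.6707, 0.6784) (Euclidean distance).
(-2, 1)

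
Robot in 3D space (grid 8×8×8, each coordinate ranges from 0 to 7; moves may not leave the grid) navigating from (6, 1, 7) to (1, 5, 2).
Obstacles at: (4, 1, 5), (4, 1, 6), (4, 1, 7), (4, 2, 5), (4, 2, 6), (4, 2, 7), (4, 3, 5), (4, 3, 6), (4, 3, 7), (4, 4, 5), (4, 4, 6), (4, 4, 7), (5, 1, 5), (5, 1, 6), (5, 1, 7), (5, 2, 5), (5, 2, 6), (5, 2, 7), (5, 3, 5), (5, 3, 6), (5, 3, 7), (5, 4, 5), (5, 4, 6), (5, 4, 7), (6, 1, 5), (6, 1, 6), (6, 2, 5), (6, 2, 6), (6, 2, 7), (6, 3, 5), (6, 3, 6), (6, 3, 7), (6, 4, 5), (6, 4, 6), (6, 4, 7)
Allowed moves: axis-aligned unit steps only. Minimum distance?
16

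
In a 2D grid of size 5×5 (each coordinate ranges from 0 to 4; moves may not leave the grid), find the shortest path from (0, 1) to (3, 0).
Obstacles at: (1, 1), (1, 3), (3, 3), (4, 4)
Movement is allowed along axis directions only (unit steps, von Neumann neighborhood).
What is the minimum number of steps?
4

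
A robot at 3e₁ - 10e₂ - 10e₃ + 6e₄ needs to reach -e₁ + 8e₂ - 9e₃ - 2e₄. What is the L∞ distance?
18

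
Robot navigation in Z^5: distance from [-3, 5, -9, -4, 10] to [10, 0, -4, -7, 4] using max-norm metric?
13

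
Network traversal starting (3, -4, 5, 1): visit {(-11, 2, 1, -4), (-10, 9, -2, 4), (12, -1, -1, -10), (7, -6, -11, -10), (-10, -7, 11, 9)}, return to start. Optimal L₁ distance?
170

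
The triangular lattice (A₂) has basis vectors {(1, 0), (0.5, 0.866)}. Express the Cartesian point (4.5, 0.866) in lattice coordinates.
4b₁ + b₂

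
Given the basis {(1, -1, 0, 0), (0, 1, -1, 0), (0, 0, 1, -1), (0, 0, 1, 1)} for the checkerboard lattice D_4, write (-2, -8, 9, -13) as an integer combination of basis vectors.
-2b₁ - 10b₂ + 6b₃ - 7b₄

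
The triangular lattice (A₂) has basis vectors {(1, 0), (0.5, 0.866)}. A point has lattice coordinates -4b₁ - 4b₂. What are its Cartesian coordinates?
(-6, -3.464)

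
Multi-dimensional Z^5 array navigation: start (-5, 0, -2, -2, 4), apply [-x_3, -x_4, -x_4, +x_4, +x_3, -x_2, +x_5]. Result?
(-5, -1, -2, -3, 5)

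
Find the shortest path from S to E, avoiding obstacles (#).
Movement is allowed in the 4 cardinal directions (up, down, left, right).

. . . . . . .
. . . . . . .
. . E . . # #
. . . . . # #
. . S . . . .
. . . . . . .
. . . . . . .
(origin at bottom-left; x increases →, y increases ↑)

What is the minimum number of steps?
2
(one shortest path: (2, 2) → (2, 3) → (2, 4))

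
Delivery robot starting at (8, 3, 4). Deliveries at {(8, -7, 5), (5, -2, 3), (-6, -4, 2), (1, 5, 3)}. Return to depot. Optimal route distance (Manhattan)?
62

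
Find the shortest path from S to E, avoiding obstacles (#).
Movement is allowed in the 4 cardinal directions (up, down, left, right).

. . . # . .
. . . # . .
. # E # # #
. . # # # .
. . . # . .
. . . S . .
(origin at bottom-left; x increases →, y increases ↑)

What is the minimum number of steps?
10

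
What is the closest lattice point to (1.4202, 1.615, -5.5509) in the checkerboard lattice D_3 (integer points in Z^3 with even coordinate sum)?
(1, 2, -5)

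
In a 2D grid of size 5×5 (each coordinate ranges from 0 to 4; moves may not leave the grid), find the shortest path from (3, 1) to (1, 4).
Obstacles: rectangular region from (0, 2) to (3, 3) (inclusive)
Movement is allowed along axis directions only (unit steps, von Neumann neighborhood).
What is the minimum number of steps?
7
(one shortest path: (3, 1) → (4, 1) → (4, 2) → (4, 3) → (4, 4) → (3, 4) → (2, 4) → (1, 4))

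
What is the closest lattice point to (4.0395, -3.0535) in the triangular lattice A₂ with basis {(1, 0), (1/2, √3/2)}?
(4, -3.464)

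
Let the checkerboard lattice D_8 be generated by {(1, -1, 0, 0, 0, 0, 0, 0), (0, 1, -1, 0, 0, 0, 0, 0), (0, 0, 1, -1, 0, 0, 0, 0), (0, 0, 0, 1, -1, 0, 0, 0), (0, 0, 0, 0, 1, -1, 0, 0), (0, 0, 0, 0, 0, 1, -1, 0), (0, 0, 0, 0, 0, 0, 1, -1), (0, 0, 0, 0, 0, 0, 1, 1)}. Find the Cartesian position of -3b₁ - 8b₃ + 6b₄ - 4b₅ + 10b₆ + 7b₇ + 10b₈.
(-3, 3, -8, 14, -10, 14, 7, 3)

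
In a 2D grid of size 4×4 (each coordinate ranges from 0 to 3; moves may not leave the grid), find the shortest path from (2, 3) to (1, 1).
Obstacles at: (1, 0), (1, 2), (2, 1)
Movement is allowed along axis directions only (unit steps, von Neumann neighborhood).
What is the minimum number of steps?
5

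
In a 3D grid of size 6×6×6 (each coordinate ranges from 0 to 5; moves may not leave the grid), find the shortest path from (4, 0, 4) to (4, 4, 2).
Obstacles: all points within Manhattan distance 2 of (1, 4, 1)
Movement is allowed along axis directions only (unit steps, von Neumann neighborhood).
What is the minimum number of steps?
6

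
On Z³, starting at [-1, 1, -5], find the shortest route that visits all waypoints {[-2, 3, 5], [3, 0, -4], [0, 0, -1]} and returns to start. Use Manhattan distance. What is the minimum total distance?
36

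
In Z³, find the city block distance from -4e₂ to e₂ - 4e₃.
9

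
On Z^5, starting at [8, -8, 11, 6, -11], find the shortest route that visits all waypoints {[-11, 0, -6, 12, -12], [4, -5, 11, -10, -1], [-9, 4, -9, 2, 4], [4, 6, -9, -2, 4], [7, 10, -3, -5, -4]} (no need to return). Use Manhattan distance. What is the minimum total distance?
151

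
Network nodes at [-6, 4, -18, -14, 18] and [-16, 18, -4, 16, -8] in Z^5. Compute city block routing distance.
94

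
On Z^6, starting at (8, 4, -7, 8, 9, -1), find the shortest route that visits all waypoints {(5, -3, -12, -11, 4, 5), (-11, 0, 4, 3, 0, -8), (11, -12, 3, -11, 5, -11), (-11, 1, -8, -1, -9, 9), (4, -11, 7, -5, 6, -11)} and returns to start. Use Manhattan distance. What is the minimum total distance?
260
(one optimal route: (8, 4, -7, 8, 9, -1) → (5, -3, -12, -11, 4, 5) → (11, -12, 3, -11, 5, -11) → (4, -11, 7, -5, 6, -11) → (-11, 0, 4, 3, 0, -8) → (-11, 1, -8, -1, -9, 9) → (8, 4, -7, 8, 9, -1))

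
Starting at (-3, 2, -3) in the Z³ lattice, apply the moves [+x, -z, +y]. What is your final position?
(-2, 3, -4)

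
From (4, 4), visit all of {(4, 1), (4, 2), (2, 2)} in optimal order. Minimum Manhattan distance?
6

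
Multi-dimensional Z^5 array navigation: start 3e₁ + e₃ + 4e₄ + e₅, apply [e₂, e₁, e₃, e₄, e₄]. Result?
(4, 1, 2, 6, 1)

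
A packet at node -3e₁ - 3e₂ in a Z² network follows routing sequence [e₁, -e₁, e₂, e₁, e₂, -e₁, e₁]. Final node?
(-2, -1)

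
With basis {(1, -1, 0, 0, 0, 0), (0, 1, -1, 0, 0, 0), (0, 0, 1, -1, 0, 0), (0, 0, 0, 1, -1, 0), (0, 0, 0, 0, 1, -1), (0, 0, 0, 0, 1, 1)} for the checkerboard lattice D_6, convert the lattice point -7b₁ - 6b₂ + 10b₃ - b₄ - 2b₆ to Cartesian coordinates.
(-7, 1, 16, -11, -1, -2)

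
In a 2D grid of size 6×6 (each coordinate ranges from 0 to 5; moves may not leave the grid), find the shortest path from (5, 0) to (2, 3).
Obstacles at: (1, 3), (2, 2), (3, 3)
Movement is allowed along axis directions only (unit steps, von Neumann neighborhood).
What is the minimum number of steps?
8
(one shortest path: (5, 0) → (4, 0) → (4, 1) → (4, 2) → (4, 3) → (4, 4) → (3, 4) → (2, 4) → (2, 3))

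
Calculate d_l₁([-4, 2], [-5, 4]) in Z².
3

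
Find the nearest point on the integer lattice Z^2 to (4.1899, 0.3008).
(4, 0)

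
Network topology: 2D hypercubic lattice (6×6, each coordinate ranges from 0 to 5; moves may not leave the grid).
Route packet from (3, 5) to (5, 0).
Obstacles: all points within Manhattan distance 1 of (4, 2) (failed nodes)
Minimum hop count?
9
(one shortest path: (3, 5) → (2, 5) → (2, 4) → (2, 3) → (2, 2) → (2, 1) → (3, 1) → (3, 0) → (4, 0) → (5, 0))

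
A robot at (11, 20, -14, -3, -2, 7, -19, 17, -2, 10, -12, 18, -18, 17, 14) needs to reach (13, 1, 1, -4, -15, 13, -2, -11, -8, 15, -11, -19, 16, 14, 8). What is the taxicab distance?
193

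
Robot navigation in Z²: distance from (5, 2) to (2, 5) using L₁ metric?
6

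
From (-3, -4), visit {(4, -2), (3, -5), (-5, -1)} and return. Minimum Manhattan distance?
26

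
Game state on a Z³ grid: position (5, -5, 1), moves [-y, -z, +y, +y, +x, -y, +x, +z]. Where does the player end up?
(7, -5, 1)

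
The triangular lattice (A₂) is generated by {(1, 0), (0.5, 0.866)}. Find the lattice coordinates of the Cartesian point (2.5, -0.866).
3b₁ - b₂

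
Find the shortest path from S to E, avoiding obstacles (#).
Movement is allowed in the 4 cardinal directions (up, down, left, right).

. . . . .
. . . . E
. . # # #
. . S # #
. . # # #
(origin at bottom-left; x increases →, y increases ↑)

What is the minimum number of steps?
6
(one shortest path: (2, 1) → (1, 1) → (1, 2) → (1, 3) → (2, 3) → (3, 3) → (4, 3))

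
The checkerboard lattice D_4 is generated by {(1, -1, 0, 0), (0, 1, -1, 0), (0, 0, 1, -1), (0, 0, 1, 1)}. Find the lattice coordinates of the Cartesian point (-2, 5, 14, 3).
-2b₁ + 3b₂ + 7b₃ + 10b₄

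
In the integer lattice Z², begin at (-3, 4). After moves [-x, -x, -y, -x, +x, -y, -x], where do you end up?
(-6, 2)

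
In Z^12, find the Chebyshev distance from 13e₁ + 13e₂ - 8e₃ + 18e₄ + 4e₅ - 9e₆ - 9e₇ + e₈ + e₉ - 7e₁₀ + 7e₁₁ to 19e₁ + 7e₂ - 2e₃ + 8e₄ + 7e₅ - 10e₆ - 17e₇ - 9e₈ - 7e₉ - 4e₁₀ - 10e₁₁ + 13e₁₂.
17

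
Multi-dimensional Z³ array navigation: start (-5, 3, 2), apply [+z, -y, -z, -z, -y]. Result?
(-5, 1, 1)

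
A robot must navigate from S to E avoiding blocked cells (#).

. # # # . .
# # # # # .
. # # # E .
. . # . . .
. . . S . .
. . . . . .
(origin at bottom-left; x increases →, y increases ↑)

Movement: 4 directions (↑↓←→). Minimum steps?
3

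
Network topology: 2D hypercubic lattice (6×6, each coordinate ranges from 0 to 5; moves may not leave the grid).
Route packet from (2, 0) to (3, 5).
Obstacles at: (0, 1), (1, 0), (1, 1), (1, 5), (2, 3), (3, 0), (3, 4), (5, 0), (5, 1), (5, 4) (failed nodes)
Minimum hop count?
8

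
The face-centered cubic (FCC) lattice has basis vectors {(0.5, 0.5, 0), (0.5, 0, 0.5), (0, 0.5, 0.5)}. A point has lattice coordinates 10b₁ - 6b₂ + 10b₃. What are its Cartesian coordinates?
(2, 10, 2)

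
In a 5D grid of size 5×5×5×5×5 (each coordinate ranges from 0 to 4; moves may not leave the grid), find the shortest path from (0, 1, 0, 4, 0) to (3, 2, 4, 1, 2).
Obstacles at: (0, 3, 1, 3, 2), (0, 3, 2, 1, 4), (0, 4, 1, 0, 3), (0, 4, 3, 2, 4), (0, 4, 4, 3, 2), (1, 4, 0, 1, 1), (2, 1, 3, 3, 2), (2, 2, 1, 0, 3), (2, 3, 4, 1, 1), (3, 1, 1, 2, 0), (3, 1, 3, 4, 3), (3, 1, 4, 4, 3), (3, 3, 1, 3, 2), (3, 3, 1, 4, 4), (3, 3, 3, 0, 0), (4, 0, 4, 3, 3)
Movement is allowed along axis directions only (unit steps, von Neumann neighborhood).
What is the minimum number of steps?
13
(one shortest path: (0, 1, 0, 4, 0) → (1, 1, 0, 4, 0) → (2, 1, 0, 4, 0) → (3, 1, 0, 4, 0) → (3, 2, 0, 4, 0) → (3, 2, 1, 4, 0) → (3, 2, 2, 4, 0) → (3, 2, 3, 4, 0) → (3, 2, 4, 4, 0) → (3, 2, 4, 3, 0) → (3, 2, 4, 2, 0) → (3, 2, 4, 1, 0) → (3, 2, 4, 1, 1) → (3, 2, 4, 1, 2))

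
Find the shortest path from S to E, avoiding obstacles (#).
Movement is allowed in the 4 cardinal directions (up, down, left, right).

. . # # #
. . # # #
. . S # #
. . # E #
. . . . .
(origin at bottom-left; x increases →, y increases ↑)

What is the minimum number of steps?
6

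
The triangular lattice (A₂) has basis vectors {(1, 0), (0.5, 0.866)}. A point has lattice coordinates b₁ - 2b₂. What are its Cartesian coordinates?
(0, -1.732)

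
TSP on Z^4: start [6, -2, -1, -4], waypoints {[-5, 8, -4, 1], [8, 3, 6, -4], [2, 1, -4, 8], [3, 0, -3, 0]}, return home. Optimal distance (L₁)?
90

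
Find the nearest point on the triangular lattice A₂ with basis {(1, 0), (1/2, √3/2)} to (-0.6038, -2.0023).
(-1, -1.732)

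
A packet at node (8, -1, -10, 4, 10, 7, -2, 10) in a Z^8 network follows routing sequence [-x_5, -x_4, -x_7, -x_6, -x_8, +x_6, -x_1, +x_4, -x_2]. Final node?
(7, -2, -10, 4, 9, 7, -3, 9)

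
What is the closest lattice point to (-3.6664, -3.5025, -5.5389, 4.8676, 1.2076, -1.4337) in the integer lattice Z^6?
(-4, -4, -6, 5, 1, -1)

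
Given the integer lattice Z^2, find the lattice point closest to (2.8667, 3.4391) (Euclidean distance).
(3, 3)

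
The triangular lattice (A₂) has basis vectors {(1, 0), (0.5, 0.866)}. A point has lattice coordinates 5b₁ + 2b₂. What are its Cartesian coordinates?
(6, 1.732)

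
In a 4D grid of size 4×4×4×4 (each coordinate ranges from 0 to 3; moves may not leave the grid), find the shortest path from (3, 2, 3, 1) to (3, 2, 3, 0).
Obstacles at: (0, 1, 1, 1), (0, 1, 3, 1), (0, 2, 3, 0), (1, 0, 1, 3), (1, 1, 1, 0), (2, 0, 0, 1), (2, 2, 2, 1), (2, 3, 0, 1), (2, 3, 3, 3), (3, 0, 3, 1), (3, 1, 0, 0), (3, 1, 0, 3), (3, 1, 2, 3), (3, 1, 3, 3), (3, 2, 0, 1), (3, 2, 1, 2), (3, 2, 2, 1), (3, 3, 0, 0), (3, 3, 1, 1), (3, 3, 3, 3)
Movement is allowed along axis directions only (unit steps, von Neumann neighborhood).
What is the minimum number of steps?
1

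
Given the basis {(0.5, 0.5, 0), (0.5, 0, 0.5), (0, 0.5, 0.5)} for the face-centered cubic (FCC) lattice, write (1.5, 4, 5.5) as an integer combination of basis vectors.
3b₂ + 8b₃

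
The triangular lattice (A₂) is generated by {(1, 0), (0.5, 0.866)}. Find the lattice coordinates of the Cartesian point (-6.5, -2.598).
-5b₁ - 3b₂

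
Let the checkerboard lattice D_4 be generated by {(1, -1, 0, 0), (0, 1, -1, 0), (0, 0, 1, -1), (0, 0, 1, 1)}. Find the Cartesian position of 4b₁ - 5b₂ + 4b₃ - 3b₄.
(4, -9, 6, -7)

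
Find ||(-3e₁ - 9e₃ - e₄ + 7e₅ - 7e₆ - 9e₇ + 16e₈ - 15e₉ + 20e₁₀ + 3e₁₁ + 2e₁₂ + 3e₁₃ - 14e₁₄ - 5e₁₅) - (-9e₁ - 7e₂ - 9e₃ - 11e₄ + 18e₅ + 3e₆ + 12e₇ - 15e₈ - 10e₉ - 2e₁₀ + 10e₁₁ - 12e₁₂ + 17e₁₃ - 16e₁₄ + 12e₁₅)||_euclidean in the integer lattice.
55.2359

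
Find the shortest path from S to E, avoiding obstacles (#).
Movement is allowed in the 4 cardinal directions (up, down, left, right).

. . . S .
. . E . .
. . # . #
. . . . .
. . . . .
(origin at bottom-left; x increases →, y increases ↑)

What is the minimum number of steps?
2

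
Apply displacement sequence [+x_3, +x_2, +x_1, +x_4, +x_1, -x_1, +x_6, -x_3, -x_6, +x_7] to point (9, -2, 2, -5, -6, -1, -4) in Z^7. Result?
(10, -1, 2, -4, -6, -1, -3)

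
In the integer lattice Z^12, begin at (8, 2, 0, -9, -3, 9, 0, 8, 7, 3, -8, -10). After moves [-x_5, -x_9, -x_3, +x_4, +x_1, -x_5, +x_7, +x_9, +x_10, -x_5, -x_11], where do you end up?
(9, 2, -1, -8, -6, 9, 1, 8, 7, 4, -9, -10)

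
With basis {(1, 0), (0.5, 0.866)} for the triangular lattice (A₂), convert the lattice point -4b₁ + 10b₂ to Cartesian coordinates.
(1, 8.66)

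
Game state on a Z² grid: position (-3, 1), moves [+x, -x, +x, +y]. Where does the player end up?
(-2, 2)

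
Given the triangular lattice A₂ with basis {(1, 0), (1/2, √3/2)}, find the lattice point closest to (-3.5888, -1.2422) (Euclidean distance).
(-3.5, -0.866)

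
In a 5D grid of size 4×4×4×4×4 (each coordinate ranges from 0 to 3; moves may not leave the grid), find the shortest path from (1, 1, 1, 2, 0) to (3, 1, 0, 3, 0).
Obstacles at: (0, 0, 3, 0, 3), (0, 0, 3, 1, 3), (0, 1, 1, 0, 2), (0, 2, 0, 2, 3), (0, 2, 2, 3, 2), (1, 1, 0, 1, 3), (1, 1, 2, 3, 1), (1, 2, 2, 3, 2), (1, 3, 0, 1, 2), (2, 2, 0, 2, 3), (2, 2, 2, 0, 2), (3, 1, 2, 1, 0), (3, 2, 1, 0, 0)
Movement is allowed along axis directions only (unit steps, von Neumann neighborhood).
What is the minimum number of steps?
4
(one shortest path: (1, 1, 1, 2, 0) → (2, 1, 1, 2, 0) → (3, 1, 1, 2, 0) → (3, 1, 0, 2, 0) → (3, 1, 0, 3, 0))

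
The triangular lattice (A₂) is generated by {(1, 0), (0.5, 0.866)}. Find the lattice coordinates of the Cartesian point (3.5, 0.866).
3b₁ + b₂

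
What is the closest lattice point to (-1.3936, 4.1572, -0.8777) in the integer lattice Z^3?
(-1, 4, -1)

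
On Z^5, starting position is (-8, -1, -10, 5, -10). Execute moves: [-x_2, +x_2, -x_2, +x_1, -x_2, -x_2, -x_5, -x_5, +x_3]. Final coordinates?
(-7, -4, -9, 5, -12)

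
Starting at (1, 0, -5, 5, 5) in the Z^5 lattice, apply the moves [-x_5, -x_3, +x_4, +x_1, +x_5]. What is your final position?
(2, 0, -6, 6, 5)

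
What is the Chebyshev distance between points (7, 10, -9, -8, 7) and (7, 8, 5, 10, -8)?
18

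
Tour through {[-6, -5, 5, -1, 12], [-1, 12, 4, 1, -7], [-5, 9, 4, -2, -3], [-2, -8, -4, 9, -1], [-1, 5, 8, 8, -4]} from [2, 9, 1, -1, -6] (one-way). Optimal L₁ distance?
118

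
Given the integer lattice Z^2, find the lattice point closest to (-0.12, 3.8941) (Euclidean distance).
(0, 4)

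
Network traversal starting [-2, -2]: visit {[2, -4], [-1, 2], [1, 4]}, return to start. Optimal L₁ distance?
24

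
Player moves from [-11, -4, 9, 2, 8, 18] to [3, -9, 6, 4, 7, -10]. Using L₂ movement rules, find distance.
31.9218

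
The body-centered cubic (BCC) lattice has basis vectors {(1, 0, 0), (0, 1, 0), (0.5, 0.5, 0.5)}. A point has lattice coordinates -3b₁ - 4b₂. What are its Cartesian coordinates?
(-3, -4, 0)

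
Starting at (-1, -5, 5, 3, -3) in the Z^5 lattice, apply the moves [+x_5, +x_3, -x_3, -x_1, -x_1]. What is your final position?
(-3, -5, 5, 3, -2)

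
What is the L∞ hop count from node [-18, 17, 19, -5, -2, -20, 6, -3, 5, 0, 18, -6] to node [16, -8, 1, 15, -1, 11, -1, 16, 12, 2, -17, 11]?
35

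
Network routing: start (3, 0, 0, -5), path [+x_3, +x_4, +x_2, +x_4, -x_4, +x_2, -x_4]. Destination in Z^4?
(3, 2, 1, -5)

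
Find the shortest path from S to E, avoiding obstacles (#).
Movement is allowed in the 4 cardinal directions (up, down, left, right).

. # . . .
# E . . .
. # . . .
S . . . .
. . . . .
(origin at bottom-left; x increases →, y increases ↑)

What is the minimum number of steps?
5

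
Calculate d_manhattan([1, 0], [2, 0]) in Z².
1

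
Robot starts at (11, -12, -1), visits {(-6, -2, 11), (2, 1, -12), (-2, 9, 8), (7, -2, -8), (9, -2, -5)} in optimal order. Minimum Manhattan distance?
83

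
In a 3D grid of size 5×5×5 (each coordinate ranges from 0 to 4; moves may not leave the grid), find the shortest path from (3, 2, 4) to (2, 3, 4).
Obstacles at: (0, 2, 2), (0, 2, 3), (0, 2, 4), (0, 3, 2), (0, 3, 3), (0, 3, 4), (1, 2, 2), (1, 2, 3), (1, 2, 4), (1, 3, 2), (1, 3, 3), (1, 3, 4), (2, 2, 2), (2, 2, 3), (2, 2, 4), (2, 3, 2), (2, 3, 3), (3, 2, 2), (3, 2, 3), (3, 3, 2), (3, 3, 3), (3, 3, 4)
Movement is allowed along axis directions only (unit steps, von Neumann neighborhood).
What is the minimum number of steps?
6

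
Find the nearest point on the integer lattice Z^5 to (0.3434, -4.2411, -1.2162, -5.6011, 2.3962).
(0, -4, -1, -6, 2)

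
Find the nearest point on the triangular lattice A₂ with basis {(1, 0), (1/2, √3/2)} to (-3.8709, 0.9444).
(-3.5, 0.866)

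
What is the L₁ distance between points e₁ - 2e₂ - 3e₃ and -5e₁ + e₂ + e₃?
13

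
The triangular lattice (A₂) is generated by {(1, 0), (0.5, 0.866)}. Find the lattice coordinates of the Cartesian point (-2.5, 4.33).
-5b₁ + 5b₂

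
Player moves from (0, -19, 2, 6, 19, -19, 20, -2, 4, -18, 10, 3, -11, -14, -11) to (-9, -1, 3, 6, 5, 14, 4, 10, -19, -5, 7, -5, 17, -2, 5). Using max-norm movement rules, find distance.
33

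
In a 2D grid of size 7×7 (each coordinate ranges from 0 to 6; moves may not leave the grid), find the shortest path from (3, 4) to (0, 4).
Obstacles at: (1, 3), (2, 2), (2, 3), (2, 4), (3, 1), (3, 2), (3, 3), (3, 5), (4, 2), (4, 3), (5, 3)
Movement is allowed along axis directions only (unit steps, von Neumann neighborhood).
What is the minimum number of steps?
9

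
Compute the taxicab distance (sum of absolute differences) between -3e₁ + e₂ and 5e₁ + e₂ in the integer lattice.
8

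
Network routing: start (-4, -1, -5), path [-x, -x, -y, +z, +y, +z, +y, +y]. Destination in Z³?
(-6, 1, -3)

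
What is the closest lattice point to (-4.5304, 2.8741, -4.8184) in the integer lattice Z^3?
(-5, 3, -5)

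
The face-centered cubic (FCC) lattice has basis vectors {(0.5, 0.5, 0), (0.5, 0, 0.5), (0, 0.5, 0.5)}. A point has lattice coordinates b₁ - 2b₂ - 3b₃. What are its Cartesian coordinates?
(-0.5, -1, -2.5)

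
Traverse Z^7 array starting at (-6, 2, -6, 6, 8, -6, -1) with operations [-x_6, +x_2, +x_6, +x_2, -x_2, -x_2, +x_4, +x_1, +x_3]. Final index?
(-5, 2, -5, 7, 8, -6, -1)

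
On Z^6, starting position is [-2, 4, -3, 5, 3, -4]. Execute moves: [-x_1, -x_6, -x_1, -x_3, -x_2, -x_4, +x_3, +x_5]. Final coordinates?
(-4, 3, -3, 4, 4, -5)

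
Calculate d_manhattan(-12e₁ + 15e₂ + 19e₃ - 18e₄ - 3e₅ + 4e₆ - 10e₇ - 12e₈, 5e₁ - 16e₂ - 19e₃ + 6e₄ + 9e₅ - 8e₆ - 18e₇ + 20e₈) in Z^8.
174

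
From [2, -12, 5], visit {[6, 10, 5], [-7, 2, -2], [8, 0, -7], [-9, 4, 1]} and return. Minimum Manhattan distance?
110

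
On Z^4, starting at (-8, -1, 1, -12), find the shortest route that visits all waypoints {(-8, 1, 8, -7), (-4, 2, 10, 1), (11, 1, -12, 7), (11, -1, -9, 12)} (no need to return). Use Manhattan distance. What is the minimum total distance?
83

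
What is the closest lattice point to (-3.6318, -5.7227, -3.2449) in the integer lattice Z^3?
(-4, -6, -3)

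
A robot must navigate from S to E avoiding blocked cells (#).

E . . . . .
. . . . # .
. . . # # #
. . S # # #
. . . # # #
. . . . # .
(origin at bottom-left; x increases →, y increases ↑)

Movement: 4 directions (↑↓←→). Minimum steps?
5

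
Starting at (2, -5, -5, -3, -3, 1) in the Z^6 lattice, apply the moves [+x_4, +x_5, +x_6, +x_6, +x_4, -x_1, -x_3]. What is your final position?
(1, -5, -6, -1, -2, 3)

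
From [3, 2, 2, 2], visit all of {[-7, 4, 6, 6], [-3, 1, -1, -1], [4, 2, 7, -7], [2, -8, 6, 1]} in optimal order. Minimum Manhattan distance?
80
(one optimal route: (3, 2, 2, 2) → (4, 2, 7, -7) → (2, -8, 6, 1) → (-3, 1, -1, -1) → (-7, 4, 6, 6))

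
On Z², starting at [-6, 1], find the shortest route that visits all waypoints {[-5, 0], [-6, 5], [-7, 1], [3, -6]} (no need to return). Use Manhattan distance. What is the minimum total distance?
26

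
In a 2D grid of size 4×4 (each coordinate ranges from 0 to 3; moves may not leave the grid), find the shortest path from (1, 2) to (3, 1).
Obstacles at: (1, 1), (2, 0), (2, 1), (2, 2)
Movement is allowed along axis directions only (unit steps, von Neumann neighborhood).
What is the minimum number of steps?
5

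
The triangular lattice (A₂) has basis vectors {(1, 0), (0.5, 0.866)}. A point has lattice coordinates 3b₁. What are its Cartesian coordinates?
(3, 0)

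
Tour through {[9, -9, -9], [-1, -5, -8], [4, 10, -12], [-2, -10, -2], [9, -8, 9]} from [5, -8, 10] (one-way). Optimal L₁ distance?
79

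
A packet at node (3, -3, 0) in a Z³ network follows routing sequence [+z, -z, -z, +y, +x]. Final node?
(4, -2, -1)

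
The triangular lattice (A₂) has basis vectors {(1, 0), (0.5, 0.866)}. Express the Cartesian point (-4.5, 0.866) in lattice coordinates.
-5b₁ + b₂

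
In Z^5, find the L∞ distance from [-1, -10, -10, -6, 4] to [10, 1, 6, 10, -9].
16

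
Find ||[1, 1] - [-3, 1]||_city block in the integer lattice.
4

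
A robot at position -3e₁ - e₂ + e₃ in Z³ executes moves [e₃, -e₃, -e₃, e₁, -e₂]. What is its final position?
(-2, -2, 0)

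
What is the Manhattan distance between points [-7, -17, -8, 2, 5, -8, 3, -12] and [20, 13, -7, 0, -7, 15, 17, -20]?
117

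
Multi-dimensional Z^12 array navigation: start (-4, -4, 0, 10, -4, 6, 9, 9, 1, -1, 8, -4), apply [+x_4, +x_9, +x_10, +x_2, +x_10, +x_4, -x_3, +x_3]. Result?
(-4, -3, 0, 12, -4, 6, 9, 9, 2, 1, 8, -4)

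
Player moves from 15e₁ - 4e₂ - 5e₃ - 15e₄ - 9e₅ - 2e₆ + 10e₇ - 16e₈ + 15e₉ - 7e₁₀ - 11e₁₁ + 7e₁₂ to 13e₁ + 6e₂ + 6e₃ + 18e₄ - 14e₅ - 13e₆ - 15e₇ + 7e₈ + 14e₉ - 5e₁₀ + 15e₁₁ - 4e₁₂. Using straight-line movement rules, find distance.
58.4466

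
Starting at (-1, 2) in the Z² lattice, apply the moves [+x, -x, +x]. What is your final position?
(0, 2)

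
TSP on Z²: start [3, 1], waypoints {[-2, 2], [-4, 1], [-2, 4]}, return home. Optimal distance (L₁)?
20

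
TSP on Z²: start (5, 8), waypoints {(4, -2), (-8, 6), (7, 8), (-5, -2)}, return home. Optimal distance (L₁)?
50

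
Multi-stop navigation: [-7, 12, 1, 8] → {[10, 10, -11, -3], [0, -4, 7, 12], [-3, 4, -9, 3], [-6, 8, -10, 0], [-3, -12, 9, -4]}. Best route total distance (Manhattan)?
136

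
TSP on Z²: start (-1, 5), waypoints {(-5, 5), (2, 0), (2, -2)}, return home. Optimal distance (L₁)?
28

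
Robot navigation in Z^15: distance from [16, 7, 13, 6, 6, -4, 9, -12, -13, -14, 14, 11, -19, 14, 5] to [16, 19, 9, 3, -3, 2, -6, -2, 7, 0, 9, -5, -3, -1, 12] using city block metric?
152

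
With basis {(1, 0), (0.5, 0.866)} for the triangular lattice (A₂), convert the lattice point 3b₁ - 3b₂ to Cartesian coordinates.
(1.5, -2.598)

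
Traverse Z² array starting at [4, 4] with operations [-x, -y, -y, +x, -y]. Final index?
(4, 1)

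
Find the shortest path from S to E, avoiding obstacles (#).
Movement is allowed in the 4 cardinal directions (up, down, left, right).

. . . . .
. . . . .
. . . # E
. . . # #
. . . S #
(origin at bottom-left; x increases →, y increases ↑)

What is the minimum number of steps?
7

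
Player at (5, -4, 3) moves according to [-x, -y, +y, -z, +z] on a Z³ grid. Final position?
(4, -4, 3)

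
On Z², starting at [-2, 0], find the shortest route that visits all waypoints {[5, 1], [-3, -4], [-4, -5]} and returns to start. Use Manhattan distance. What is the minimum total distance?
30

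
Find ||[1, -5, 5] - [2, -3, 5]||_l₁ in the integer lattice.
3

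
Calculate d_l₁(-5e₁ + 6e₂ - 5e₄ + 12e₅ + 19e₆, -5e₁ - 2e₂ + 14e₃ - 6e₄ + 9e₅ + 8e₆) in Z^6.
37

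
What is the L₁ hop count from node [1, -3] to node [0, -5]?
3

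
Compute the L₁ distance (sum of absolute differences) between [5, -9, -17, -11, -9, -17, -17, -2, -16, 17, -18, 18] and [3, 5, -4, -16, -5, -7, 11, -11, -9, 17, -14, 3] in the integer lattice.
111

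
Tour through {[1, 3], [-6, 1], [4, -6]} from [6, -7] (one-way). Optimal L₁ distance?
24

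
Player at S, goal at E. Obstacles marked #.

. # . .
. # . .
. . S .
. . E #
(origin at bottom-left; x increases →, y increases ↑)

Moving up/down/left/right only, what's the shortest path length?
1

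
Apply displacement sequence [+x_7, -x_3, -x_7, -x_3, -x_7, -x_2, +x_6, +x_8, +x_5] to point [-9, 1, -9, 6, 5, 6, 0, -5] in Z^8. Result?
(-9, 0, -11, 6, 6, 7, -1, -4)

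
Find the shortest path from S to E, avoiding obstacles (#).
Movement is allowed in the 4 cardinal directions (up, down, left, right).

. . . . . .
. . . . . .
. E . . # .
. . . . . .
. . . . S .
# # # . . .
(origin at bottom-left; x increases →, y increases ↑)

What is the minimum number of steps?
5
(one shortest path: (4, 1) → (3, 1) → (2, 1) → (1, 1) → (1, 2) → (1, 3))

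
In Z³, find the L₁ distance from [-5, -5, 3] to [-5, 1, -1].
10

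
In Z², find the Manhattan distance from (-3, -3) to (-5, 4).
9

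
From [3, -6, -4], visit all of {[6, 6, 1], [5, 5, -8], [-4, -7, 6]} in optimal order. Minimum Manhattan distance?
56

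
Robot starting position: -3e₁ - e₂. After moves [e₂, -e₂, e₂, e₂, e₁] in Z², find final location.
(-2, 1)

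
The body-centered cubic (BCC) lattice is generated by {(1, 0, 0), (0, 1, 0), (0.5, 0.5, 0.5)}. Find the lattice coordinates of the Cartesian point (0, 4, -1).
b₁ + 5b₂ - 2b₃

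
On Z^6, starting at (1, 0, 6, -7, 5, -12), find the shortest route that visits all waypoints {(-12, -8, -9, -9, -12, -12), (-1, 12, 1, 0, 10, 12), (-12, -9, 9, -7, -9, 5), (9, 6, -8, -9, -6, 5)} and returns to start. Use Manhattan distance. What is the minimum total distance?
266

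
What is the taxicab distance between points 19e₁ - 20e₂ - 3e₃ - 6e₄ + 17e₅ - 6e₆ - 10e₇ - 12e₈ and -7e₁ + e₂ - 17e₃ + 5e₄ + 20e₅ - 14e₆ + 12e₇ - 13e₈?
106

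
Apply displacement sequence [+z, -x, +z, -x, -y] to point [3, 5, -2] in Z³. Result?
(1, 4, 0)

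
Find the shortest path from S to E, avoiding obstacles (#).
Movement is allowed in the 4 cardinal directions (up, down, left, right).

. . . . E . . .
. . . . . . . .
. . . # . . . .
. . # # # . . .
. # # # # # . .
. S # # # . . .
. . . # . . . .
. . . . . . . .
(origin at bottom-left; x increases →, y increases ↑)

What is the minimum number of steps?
10
(one shortest path: (1, 2) → (0, 2) → (0, 3) → (0, 4) → (1, 4) → (1, 5) → (2, 5) → (2, 6) → (3, 6) → (4, 6) → (4, 7))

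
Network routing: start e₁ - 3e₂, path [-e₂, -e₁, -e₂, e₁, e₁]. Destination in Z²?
(2, -5)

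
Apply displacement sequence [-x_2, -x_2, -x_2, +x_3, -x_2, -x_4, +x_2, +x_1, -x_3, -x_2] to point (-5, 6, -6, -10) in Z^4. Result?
(-4, 2, -6, -11)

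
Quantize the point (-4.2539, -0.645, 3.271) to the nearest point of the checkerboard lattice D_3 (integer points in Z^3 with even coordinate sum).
(-4, -1, 3)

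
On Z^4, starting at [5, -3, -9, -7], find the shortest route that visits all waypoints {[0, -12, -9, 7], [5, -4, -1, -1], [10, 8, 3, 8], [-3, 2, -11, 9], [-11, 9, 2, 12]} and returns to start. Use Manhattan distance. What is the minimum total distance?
152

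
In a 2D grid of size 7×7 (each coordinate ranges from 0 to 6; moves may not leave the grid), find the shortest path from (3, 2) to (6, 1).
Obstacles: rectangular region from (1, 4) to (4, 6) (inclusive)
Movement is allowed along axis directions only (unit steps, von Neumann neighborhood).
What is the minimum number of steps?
4
(one shortest path: (3, 2) → (4, 2) → (5, 2) → (6, 2) → (6, 1))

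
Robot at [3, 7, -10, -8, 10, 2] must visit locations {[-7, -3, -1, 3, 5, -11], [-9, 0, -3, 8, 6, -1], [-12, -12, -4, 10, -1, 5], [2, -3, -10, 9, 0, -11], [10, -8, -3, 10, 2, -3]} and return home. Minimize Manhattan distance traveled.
232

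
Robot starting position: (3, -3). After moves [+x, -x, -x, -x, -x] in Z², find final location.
(0, -3)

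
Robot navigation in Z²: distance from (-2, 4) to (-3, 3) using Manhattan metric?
2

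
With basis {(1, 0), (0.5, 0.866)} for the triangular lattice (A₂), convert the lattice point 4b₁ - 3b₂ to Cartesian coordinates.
(2.5, -2.598)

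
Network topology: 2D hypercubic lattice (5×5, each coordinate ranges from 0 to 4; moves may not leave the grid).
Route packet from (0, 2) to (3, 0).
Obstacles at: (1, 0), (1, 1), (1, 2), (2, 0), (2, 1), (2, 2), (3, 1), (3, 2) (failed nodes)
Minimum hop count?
9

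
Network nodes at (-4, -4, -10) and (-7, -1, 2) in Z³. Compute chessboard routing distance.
12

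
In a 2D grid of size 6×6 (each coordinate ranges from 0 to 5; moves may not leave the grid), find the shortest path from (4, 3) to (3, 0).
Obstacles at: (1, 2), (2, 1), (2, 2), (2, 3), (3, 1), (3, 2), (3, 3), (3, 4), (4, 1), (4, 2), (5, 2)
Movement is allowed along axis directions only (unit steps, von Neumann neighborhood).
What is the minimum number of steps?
14
(one shortest path: (4, 3) → (4, 4) → (4, 5) → (3, 5) → (2, 5) → (1, 5) → (0, 5) → (0, 4) → (0, 3) → (0, 2) → (0, 1) → (1, 1) → (1, 0) → (2, 0) → (3, 0))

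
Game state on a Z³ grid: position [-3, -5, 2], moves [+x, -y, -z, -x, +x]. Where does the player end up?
(-2, -6, 1)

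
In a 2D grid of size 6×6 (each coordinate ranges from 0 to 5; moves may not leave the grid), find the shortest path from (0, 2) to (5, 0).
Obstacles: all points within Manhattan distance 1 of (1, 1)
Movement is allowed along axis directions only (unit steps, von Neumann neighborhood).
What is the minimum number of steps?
9
(one shortest path: (0, 2) → (0, 3) → (1, 3) → (2, 3) → (3, 3) → (4, 3) → (5, 3) → (5, 2) → (5, 1) → (5, 0))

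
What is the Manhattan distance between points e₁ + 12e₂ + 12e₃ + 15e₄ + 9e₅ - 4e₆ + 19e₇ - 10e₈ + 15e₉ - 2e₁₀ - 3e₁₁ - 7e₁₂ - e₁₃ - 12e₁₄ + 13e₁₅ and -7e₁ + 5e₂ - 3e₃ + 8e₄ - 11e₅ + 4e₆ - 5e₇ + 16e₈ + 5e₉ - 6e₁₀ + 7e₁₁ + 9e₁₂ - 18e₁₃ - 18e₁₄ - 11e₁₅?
202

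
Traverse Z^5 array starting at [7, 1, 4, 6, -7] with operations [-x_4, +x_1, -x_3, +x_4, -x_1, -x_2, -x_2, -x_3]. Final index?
(7, -1, 2, 6, -7)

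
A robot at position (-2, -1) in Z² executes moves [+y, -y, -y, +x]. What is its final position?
(-1, -2)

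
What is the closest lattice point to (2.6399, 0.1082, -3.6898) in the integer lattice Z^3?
(3, 0, -4)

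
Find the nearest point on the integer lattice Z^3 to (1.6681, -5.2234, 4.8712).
(2, -5, 5)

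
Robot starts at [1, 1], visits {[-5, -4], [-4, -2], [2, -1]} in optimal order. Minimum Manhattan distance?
13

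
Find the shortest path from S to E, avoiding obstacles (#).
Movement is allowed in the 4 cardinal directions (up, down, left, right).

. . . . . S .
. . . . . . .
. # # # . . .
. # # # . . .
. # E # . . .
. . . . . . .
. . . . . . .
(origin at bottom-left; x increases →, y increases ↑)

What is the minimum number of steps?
9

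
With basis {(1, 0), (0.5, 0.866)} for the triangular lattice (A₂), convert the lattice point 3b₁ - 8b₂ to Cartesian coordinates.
(-1, -6.928)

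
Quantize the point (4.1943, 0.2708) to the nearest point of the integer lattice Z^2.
(4, 0)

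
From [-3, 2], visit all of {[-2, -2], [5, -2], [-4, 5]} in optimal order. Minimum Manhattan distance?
20
(one optimal route: (-3, 2) → (-4, 5) → (-2, -2) → (5, -2))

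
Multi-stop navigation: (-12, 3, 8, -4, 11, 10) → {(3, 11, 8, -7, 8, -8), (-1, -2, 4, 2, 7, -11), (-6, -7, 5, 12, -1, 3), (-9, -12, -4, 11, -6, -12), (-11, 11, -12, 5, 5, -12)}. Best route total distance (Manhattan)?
212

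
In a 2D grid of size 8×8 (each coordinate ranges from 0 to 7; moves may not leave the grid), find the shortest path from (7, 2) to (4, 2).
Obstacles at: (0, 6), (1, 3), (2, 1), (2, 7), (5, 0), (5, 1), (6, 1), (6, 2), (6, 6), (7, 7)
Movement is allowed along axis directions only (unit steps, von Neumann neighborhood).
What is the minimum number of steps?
5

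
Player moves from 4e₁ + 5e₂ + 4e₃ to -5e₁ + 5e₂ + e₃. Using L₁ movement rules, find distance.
12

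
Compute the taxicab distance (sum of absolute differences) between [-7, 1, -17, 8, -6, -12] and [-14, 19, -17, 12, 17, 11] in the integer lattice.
75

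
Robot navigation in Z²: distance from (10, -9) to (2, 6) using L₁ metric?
23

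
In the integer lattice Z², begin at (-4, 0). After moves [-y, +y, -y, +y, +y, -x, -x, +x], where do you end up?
(-5, 1)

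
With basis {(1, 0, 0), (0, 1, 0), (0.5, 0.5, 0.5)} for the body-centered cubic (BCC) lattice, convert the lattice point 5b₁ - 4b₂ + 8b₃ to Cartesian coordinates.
(9, 0, 4)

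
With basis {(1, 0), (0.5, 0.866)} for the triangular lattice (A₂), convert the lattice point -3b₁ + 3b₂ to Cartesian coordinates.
(-1.5, 2.598)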